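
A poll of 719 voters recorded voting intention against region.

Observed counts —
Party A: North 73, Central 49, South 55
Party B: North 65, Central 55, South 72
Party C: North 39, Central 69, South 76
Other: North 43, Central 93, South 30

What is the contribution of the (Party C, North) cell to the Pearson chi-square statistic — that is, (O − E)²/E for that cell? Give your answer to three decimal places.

Row total (Party C) = 184; column total (North) = 220; N = 719.
Expected count E = 184 × 220 / 719 = 56.3004.
Contribution = (O − E)²/E = (39 − 56.3004)² / 56.3004 = 5.316.

5.316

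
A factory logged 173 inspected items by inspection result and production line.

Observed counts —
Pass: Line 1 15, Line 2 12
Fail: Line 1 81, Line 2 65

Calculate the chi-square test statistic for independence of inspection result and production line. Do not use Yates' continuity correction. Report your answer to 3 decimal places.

0.000

Row totals: 27, 146. Column totals: 96, 77. Grand total N = 173.
Expected counts (row total × column total / N):
  Pass, Line 1: 27×96/173 = 14.9827
  Pass, Line 2: 27×77/173 = 12.0173
  Fail, Line 1: 146×96/173 = 81.0173
  Fail, Line 2: 146×77/173 = 64.9827
Contributions (O − E)²/E:
  (15 − 14.9827)²/14.9827 = 0.0000
  (12 − 12.0173)²/12.0173 = 0.0000
  (81 − 81.0173)²/81.0173 = 0.0000
  (65 − 64.9827)²/64.9827 = 0.0000
χ² = 0.0000 + 0.0000 + 0.0000 + 0.0000 = 0.000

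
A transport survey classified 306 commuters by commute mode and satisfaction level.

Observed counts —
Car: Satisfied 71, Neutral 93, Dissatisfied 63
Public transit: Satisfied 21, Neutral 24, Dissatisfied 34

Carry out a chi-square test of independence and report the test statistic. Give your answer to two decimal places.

Row totals: 227, 79. Column totals: 92, 117, 97. Grand total N = 306.
Expected counts (row total × column total / N):
  Car, Satisfied: 227×92/306 = 68.248
  Car, Neutral: 227×117/306 = 86.794
  Car, Dissatisfied: 227×97/306 = 71.958
  Public transit, Satisfied: 79×92/306 = 23.752
  Public transit, Neutral: 79×117/306 = 30.206
  Public transit, Dissatisfied: 79×97/306 = 25.042
Contributions (O − E)²/E:
  (71 − 68.248)²/68.248 = 0.1110
  (93 − 86.794)²/86.794 = 0.4437
  (63 − 71.958)²/71.958 = 1.1152
  (21 − 23.752)²/23.752 = 0.3189
  (24 − 30.206)²/30.206 = 1.2751
  (34 − 25.042)²/25.042 = 3.2044
χ² = 0.1110 + 0.4437 + 1.1152 + 0.3189 + 1.2751 + 3.2044 = 6.47

6.47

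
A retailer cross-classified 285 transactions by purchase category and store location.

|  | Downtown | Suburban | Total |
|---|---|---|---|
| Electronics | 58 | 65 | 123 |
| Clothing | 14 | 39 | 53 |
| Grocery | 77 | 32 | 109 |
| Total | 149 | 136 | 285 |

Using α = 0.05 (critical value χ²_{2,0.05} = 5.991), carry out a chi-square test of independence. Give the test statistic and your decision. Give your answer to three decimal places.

30.239; reject H₀

Grand total N = 285.
Expected counts (row total × column total / N):
  Electronics, Downtown: 123×149/285 = 64.3053
  Electronics, Suburban: 123×136/285 = 58.6947
  Clothing, Downtown: 53×149/285 = 27.7088
  Clothing, Suburban: 53×136/285 = 25.2912
  Grocery, Downtown: 109×149/285 = 56.9860
  Grocery, Suburban: 109×136/285 = 52.0140
Contributions (O − E)²/E:
  (58 − 64.3053)²/64.3053 = 0.6183
  (65 − 58.6947)²/58.6947 = 0.6773
  (14 − 27.7088)²/27.7088 = 6.7824
  (39 − 25.2912)²/25.2912 = 7.4307
  (77 − 56.9860)²/56.9860 = 7.0291
  (32 − 52.0140)²/52.0140 = 7.7010
χ² = 0.6183 + 0.6773 + 6.7824 + 7.4307 + 7.0291 + 7.7010 = 30.239
df = (3−1)(2−1) = 2. Since 30.239 > 5.991, reject the null hypothesis of independence at α = 0.05.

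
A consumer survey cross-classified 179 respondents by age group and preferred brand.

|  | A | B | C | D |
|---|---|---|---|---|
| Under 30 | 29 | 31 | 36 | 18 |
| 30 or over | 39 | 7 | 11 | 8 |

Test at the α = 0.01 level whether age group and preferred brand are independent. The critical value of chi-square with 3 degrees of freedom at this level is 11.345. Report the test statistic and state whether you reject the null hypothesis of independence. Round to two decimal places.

22.01; reject H₀

Row totals: 114, 65. Column totals: 68, 38, 47, 26. Grand total N = 179.
Expected counts (row total × column total / N):
  Under 30, A: 114×68/179 = 43.307
  Under 30, B: 114×38/179 = 24.201
  Under 30, C: 114×47/179 = 29.933
  Under 30, D: 114×26/179 = 16.559
  30 or over, A: 65×68/179 = 24.693
  30 or over, B: 65×38/179 = 13.799
  30 or over, C: 65×47/179 = 17.067
  30 or over, D: 65×26/179 = 9.441
Contributions (O − E)²/E:
  (29 − 43.307)²/43.307 = 4.7265
  (31 − 24.201)²/24.201 = 1.9101
  (36 − 29.933)²/29.933 = 1.2297
  (18 − 16.559)²/16.559 = 0.1254
  (39 − 24.693)²/24.693 = 8.2894
  (7 − 13.799)²/13.799 = 3.3500
  (11 − 17.067)²/17.067 = 2.1567
  (8 − 9.441)²/9.441 = 0.2199
χ² = 4.7265 + 1.9101 + 1.2297 + 0.1254 + 8.2894 + 3.3500 + 2.1567 + 0.2199 = 22.01
df = (2−1)(4−1) = 3. Since 22.01 > 11.345, reject the null hypothesis of independence at α = 0.01.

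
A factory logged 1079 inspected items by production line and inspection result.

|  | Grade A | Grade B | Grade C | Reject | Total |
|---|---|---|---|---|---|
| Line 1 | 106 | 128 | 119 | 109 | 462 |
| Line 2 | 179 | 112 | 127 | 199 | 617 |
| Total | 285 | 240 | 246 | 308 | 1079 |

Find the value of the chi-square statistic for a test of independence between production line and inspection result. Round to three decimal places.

24.565

Grand total N = 1079.
Expected counts (row total × column total / N):
  Line 1, Grade A: 462×285/1079 = 122.0297
  Line 1, Grade B: 462×240/1079 = 102.7618
  Line 1, Grade C: 462×246/1079 = 105.3309
  Line 1, Reject: 462×308/1079 = 131.8777
  Line 2, Grade A: 617×285/1079 = 162.9703
  Line 2, Grade B: 617×240/1079 = 137.2382
  Line 2, Grade C: 617×246/1079 = 140.6691
  Line 2, Reject: 617×308/1079 = 176.1223
Contributions (O − E)²/E:
  (106 − 122.0297)²/122.0297 = 2.1056
  (128 − 102.7618)²/102.7618 = 6.1985
  (119 − 105.3309)²/105.3309 = 1.7739
  (109 − 131.8777)²/131.8777 = 3.9687
  (179 − 162.9703)²/162.9703 = 1.5767
  (112 − 137.2382)²/137.2382 = 4.6413
  (127 − 140.6691)²/140.6691 = 1.3283
  (199 − 176.1223)²/176.1223 = 2.9717
χ² = 2.1056 + 6.1985 + 1.7739 + 3.9687 + 1.5767 + 4.6413 + 1.3283 + 2.9717 = 24.565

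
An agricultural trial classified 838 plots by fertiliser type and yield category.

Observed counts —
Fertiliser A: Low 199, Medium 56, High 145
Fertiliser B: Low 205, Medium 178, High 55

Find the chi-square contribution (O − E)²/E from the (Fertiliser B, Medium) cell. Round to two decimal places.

25.36

Row total (Fertiliser B) = 438; column total (Medium) = 234; N = 838.
Expected count E = 438 × 234 / 838 = 122.3055.
Contribution = (O − E)²/E = (178 − 122.3055)² / 122.3055 = 25.36.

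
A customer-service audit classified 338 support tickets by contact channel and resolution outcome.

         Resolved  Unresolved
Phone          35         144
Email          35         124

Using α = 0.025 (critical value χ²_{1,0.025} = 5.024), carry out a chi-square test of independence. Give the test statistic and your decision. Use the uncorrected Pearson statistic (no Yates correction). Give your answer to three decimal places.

0.310; fail to reject H₀

Row totals: 179, 159. Column totals: 70, 268. Grand total N = 338.
Expected counts (row total × column total / N):
  Phone, Resolved: 179×70/338 = 37.0710
  Phone, Unresolved: 179×268/338 = 141.9290
  Email, Resolved: 159×70/338 = 32.9290
  Email, Unresolved: 159×268/338 = 126.0710
Contributions (O − E)²/E:
  (35 − 37.0710)²/37.0710 = 0.1157
  (144 − 141.9290)²/141.9290 = 0.0302
  (35 − 32.9290)²/32.9290 = 0.1303
  (124 − 126.0710)²/126.0710 = 0.0340
χ² = 0.1157 + 0.0302 + 0.1303 + 0.0340 = 0.310
df = (2−1)(2−1) = 1. Since 0.310 < 5.024, fail to reject the null hypothesis of independence at α = 0.025.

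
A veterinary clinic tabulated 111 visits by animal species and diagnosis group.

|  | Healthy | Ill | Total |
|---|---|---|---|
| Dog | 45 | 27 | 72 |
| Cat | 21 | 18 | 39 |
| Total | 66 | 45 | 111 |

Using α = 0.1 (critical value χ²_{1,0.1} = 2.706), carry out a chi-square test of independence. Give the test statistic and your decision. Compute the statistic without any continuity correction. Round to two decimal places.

0.79; fail to reject H₀

Grand total N = 111.
Expected counts (row total × column total / N):
  Dog, Healthy: 72×66/111 = 42.811
  Dog, Ill: 72×45/111 = 29.189
  Cat, Healthy: 39×66/111 = 23.189
  Cat, Ill: 39×45/111 = 15.811
Contributions (O − E)²/E:
  (45 − 42.811)²/42.811 = 0.1119
  (27 − 29.189)²/29.189 = 0.1642
  (21 − 23.189)²/23.189 = 0.2066
  (18 − 15.811)²/15.811 = 0.3031
χ² = 0.1119 + 0.1642 + 0.2066 + 0.3031 = 0.79
df = (2−1)(2−1) = 1. Since 0.79 < 2.706, fail to reject the null hypothesis of independence at α = 0.1.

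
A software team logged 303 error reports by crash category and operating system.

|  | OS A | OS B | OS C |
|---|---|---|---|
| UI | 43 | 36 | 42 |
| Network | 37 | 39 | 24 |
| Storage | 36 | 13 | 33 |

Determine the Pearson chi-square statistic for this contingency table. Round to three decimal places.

Row totals: 121, 100, 82. Column totals: 116, 88, 99. Grand total N = 303.
Expected counts (row total × column total / N):
  UI, OS A: 121×116/303 = 46.32343
  UI, OS B: 121×88/303 = 35.14191
  UI, OS C: 121×99/303 = 39.53465
  Network, OS A: 100×116/303 = 38.28383
  Network, OS B: 100×88/303 = 29.04290
  Network, OS C: 100×99/303 = 32.67327
  Storage, OS A: 82×116/303 = 31.39274
  Storage, OS B: 82×88/303 = 23.81518
  Storage, OS C: 82×99/303 = 26.79208
Contributions (O − E)²/E:
  (43 − 46.32343)²/46.32343 = 0.2384
  (36 − 35.14191)²/35.14191 = 0.0210
  (42 − 39.53465)²/39.53465 = 0.1537
  (37 − 38.28383)²/38.28383 = 0.0431
  (39 − 29.04290)²/29.04290 = 3.4137
  (24 − 32.67327)²/32.67327 = 2.3024
  (36 − 31.39274)²/31.39274 = 0.6762
  (13 − 23.81518)²/23.81518 = 4.9115
  (33 − 26.79208)²/26.79208 = 1.4384
χ² = 0.2384 + 0.0210 + 0.1537 + 0.0431 + 3.4137 + 2.3024 + 0.6762 + 4.9115 + 1.4384 = 13.198

13.198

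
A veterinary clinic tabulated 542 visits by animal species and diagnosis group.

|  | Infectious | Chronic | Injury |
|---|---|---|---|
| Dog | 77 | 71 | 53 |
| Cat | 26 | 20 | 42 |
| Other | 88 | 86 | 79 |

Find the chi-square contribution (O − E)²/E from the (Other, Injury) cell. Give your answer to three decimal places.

Row total (Other) = 253; column total (Injury) = 174; N = 542.
Expected count E = 253 × 174 / 542 = 81.2214.
Contribution = (O − E)²/E = (79 − 81.2214)² / 81.2214 = 0.061.

0.061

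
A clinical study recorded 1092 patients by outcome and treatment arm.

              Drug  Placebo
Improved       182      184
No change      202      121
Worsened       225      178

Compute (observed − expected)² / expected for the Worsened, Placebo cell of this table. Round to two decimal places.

0.00

Row total (Worsened) = 403; column total (Placebo) = 483; N = 1092.
Expected count E = 403 × 483 / 1092 = 178.250.
Contribution = (O − E)²/E = (178 − 178.250)² / 178.250 = 0.00.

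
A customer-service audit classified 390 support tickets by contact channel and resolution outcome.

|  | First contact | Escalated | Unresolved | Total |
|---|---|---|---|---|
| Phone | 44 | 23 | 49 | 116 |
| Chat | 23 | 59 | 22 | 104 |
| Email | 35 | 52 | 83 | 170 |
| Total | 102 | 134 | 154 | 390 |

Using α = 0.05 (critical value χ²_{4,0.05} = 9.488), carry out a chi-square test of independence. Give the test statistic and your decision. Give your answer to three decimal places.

Grand total N = 390.
Expected counts (row total × column total / N):
  Phone, First contact: 116×102/390 = 30.33846
  Phone, Escalated: 116×134/390 = 39.85641
  Phone, Unresolved: 116×154/390 = 45.80513
  Chat, First contact: 104×102/390 = 27.20000
  Chat, Escalated: 104×134/390 = 35.73333
  Chat, Unresolved: 104×154/390 = 41.06667
  Email, First contact: 170×102/390 = 44.46154
  Email, Escalated: 170×134/390 = 58.41026
  Email, Unresolved: 170×154/390 = 67.12821
Contributions (O − E)²/E:
  (44 − 30.33846)²/30.33846 = 6.1519
  (23 − 39.85641)²/39.85641 = 7.1291
  (49 − 45.80513)²/45.80513 = 0.2228
  (23 − 27.20000)²/27.20000 = 0.6485
  (59 − 35.73333)²/35.73333 = 15.1494
  (22 − 41.06667)²/41.06667 = 8.8524
  (35 − 44.46154)²/44.46154 = 2.0134
  (52 − 58.41026)²/58.41026 = 0.7035
  (83 − 67.12821)²/67.12821 = 3.7527
χ² = 6.1519 + 7.1291 + 0.2228 + 0.6485 + 15.1494 + 8.8524 + 2.0134 + 0.7035 + 3.7527 = 44.624
df = (3−1)(3−1) = 4. Since 44.624 > 9.488, reject the null hypothesis of independence at α = 0.05.

44.624; reject H₀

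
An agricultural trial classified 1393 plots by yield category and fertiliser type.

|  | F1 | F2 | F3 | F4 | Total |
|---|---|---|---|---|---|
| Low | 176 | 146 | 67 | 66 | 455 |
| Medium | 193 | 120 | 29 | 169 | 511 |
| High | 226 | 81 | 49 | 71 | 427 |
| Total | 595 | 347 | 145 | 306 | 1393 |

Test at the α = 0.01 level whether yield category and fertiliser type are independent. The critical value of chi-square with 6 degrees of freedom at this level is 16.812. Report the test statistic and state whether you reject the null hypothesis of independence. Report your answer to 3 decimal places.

96.337; reject H₀

Grand total N = 1393.
Expected counts (row total × column total / N):
  Low, F1: 455×595/1393 = 194.3467
  Low, F2: 455×347/1393 = 113.3417
  Low, F3: 455×145/1393 = 47.3618
  Low, F4: 455×306/1393 = 99.9497
  Medium, F1: 511×595/1393 = 218.2663
  Medium, F2: 511×347/1393 = 127.2915
  Medium, F3: 511×145/1393 = 53.1910
  Medium, F4: 511×306/1393 = 112.2513
  High, F1: 427×595/1393 = 182.3869
  High, F2: 427×347/1393 = 106.3668
  High, F3: 427×145/1393 = 44.4472
  High, F4: 427×306/1393 = 93.7990
Contributions (O − E)²/E:
  (176 − 194.3467)²/194.3467 = 1.7320
  (146 − 113.3417)²/113.3417 = 9.4102
  (67 − 47.3618)²/47.3618 = 8.1428
  (66 − 99.9497)²/99.9497 = 11.5316
  (193 − 218.2663)²/218.2663 = 2.9248
  (120 − 127.2915)²/127.2915 = 0.4177
  (29 − 53.1910)²/53.1910 = 11.0019
  (169 − 112.2513)²/112.2513 = 28.6893
  (226 − 182.3869)²/182.3869 = 10.4289
  (81 − 106.3668)²/106.3668 = 6.0496
  (49 − 44.4472)²/44.4472 = 0.4664
  (71 − 93.7990)²/93.7990 = 5.5416
χ² = 1.7320 + 9.4102 + 8.1428 + 11.5316 + 2.9248 + 0.4177 + 11.0019 + 28.6893 + 10.4289 + 6.0496 + 0.4664 + 5.5416 = 96.337
df = (3−1)(4−1) = 6. Since 96.337 > 16.812, reject the null hypothesis of independence at α = 0.01.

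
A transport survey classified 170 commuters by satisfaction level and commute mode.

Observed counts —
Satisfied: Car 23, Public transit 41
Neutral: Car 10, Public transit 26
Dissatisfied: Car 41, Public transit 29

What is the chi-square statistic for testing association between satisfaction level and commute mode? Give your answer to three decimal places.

Row totals: 64, 36, 70. Column totals: 74, 96. Grand total N = 170.
Expected counts (row total × column total / N):
  Satisfied, Car: 64×74/170 = 27.8588
  Satisfied, Public transit: 64×96/170 = 36.1412
  Neutral, Car: 36×74/170 = 15.6706
  Neutral, Public transit: 36×96/170 = 20.3294
  Dissatisfied, Car: 70×74/170 = 30.4706
  Dissatisfied, Public transit: 70×96/170 = 39.5294
Contributions (O − E)²/E:
  (23 − 27.8588)²/27.8588 = 0.8474
  (41 − 36.1412)²/36.1412 = 0.6532
  (10 − 15.6706)²/15.6706 = 2.0520
  (26 − 20.3294)²/20.3294 = 1.5817
  (41 − 30.4706)²/30.4706 = 3.6385
  (29 − 39.5294)²/39.5294 = 2.8047
χ² = 0.8474 + 0.6532 + 2.0520 + 1.5817 + 3.6385 + 2.8047 = 11.578

11.578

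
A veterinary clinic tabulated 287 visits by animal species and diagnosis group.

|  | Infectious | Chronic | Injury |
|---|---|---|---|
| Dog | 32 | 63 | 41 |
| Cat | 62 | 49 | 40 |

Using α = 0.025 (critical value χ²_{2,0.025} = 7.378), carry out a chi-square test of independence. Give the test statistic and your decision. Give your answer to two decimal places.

Row totals: 136, 151. Column totals: 94, 112, 81. Grand total N = 287.
Expected counts (row total × column total / N):
  Dog, Infectious: 136×94/287 = 44.544
  Dog, Chronic: 136×112/287 = 53.073
  Dog, Injury: 136×81/287 = 38.383
  Cat, Infectious: 151×94/287 = 49.456
  Cat, Chronic: 151×112/287 = 58.927
  Cat, Injury: 151×81/287 = 42.617
Contributions (O − E)²/E:
  (32 − 44.544)²/44.544 = 3.5325
  (63 − 53.073)²/53.073 = 1.8568
  (41 − 38.383)²/38.383 = 0.1784
  (62 − 49.456)²/49.456 = 3.1817
  (49 − 58.927)²/58.927 = 1.6723
  (40 − 42.617)²/42.617 = 0.1607
χ² = 3.5325 + 1.8568 + 0.1784 + 3.1817 + 1.6723 + 0.1607 = 10.58
df = (2−1)(3−1) = 2. Since 10.58 > 7.378, reject the null hypothesis of independence at α = 0.025.

10.58; reject H₀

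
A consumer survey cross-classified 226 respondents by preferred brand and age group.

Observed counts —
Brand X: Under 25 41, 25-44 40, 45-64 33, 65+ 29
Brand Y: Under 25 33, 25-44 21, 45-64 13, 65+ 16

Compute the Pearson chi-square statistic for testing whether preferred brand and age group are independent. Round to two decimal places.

3.56

Row totals: 143, 83. Column totals: 74, 61, 46, 45. Grand total N = 226.
Expected counts (row total × column total / N):
  Brand X, Under 25: 143×74/226 = 46.823
  Brand X, 25-44: 143×61/226 = 38.597
  Brand X, 45-64: 143×46/226 = 29.106
  Brand X, 65+: 143×45/226 = 28.473
  Brand Y, Under 25: 83×74/226 = 27.177
  Brand Y, 25-44: 83×61/226 = 22.403
  Brand Y, 45-64: 83×46/226 = 16.894
  Brand Y, 65+: 83×45/226 = 16.527
Contributions (O − E)²/E:
  (41 − 46.823)²/46.823 = 0.7242
  (40 − 38.597)²/38.597 = 0.0510
  (33 − 29.106)²/29.106 = 0.5210
  (29 − 28.473)²/28.473 = 0.0098
  (33 − 27.177)²/27.177 = 1.2476
  (21 − 22.403)²/22.403 = 0.0879
  (13 − 16.894)²/16.894 = 0.8976
  (16 − 16.527)²/16.527 = 0.0168
χ² = 0.7242 + 0.0510 + 0.5210 + 0.0098 + 1.2476 + 0.0879 + 0.8976 + 0.0168 = 3.56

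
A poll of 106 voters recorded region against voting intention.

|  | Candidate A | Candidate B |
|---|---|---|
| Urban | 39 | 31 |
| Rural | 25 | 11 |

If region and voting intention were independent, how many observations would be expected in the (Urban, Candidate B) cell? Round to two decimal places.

27.74

Row total (Urban) = 70; column total (Candidate B) = 42; grand total N = 106.
Expected count = (row total × column total) / N = 70 × 42 / 106 = 27.74.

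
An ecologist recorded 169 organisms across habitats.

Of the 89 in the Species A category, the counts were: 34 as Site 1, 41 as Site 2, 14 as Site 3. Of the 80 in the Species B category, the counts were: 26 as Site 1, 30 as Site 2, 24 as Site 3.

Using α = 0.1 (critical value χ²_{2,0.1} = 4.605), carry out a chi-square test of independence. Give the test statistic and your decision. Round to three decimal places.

4.937; reject H₀

Row totals: 89, 80. Column totals: 60, 71, 38. Grand total N = 169.
Expected counts (row total × column total / N):
  Species A, Site 1: 89×60/169 = 31.5976
  Species A, Site 2: 89×71/169 = 37.3905
  Species A, Site 3: 89×38/169 = 20.0118
  Species B, Site 1: 80×60/169 = 28.4024
  Species B, Site 2: 80×71/169 = 33.6095
  Species B, Site 3: 80×38/169 = 17.9882
Contributions (O − E)²/E:
  (34 − 31.5976)²/31.5976 = 0.1827
  (41 − 37.3905)²/37.3905 = 0.3484
  (14 − 20.0118)²/20.0118 = 1.8060
  (26 − 28.4024)²/28.4024 = 0.2032
  (30 − 33.6095)²/33.6095 = 0.3876
  (24 − 17.9882)²/17.9882 = 2.0092
χ² = 0.1827 + 0.3484 + 1.8060 + 0.2032 + 0.3876 + 2.0092 = 4.937
df = (2−1)(3−1) = 2. Since 4.937 > 4.605, reject the null hypothesis of independence at α = 0.1.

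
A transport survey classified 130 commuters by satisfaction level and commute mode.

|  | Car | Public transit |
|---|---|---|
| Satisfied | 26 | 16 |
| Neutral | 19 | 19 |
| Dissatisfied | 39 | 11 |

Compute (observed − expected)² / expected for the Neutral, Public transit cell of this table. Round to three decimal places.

2.294

Row total (Neutral) = 38; column total (Public transit) = 46; N = 130.
Expected count E = 38 × 46 / 130 = 13.4462.
Contribution = (O − E)²/E = (19 − 13.4462)² / 13.4462 = 2.294.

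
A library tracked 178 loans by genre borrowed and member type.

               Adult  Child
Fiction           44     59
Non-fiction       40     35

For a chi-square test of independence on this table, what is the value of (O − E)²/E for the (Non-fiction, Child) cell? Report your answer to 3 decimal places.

Row total (Non-fiction) = 75; column total (Child) = 94; N = 178.
Expected count E = 75 × 94 / 178 = 39.6067.
Contribution = (O − E)²/E = (35 − 39.6067)² / 39.6067 = 0.536.

0.536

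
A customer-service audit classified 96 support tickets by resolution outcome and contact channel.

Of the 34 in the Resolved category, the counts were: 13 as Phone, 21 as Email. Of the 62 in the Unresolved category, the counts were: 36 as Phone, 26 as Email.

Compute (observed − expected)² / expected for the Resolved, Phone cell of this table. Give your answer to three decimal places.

Row total (Resolved) = 34; column total (Phone) = 49; N = 96.
Expected count E = 34 × 49 / 96 = 17.3542.
Contribution = (O − E)²/E = (13 − 17.3542)² / 17.3542 = 1.092.

1.092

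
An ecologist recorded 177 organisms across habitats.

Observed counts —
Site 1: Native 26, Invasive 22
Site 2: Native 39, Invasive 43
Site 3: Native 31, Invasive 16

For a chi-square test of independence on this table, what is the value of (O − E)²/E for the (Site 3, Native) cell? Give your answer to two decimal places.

1.19

Row total (Site 3) = 47; column total (Native) = 96; N = 177.
Expected count E = 47 × 96 / 177 = 25.492.
Contribution = (O − E)²/E = (31 − 25.492)² / 25.492 = 1.19.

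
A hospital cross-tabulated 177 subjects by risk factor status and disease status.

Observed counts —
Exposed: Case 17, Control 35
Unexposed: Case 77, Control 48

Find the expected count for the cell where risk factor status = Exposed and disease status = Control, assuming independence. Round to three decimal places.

24.384

Row total (Exposed) = 52; column total (Control) = 83; grand total N = 177.
Expected count = (row total × column total) / N = 52 × 83 / 177 = 24.384.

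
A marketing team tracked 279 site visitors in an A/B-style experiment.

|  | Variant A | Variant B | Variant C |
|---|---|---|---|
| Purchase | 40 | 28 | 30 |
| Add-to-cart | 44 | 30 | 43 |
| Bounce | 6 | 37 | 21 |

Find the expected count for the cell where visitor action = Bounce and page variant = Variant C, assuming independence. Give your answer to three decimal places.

Row total (Bounce) = 64; column total (Variant C) = 94; grand total N = 279.
Expected count = (row total × column total) / N = 64 × 94 / 279 = 21.563.

21.563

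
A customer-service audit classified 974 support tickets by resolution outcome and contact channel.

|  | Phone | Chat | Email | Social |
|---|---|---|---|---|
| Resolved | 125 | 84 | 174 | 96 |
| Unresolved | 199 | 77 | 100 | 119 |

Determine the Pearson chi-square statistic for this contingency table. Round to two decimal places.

Row totals: 479, 495. Column totals: 324, 161, 274, 215. Grand total N = 974.
Expected counts (row total × column total / N):
  Resolved, Phone: 479×324/974 = 159.339
  Resolved, Chat: 479×161/974 = 79.178
  Resolved, Email: 479×274/974 = 134.749
  Resolved, Social: 479×215/974 = 105.734
  Unresolved, Phone: 495×324/974 = 164.661
  Unresolved, Chat: 495×161/974 = 81.822
  Unresolved, Email: 495×274/974 = 139.251
  Unresolved, Social: 495×215/974 = 109.266
Contributions (O − E)²/E:
  (125 − 159.339)²/159.339 = 7.4004
  (84 − 79.178)²/79.178 = 0.2937
  (174 − 134.749)²/134.749 = 11.4334
  (96 − 105.734)²/105.734 = 0.8961
  (199 − 164.661)²/164.661 = 7.1612
  (77 − 81.822)²/81.822 = 0.2842
  (100 − 139.251)²/139.251 = 11.0638
  (119 − 109.266)²/109.266 = 0.8672
χ² = 7.4004 + 0.2937 + 11.4334 + 0.8961 + 7.1612 + 0.2842 + 11.0638 + 0.8672 = 39.40

39.40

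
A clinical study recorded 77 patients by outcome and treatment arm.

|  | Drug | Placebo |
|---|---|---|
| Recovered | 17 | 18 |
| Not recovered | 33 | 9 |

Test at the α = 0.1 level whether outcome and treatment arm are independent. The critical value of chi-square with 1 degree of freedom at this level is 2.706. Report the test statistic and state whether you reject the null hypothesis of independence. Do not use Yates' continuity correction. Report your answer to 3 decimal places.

7.546; reject H₀

Row totals: 35, 42. Column totals: 50, 27. Grand total N = 77.
Expected counts (row total × column total / N):
  Recovered, Drug: 35×50/77 = 22.7273
  Recovered, Placebo: 35×27/77 = 12.2727
  Not recovered, Drug: 42×50/77 = 27.2727
  Not recovered, Placebo: 42×27/77 = 14.7273
Contributions (O − E)²/E:
  (17 − 22.7273)²/22.7273 = 1.4433
  (18 − 12.2727)²/12.2727 = 2.6728
  (33 − 27.2727)²/27.2727 = 1.2027
  (9 − 14.7273)²/14.7273 = 2.2273
χ² = 1.4433 + 2.6728 + 1.2027 + 2.2273 = 7.546
df = (2−1)(2−1) = 1. Since 7.546 > 2.706, reject the null hypothesis of independence at α = 0.1.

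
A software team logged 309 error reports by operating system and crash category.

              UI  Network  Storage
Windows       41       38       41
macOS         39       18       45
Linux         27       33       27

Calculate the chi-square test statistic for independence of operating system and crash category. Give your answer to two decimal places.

Row totals: 120, 102, 87. Column totals: 107, 89, 113. Grand total N = 309.
Expected counts (row total × column total / N):
  Windows, UI: 120×107/309 = 41.553
  Windows, Network: 120×89/309 = 34.563
  Windows, Storage: 120×113/309 = 43.883
  macOS, UI: 102×107/309 = 35.320
  macOS, Network: 102×89/309 = 29.379
  macOS, Storage: 102×113/309 = 37.301
  Linux, UI: 87×107/309 = 30.126
  Linux, Network: 87×89/309 = 25.058
  Linux, Storage: 87×113/309 = 31.816
Contributions (O − E)²/E:
  (41 − 41.553)²/41.553 = 0.0074
  (38 − 34.563)²/34.563 = 0.3418
  (41 − 43.883)²/43.883 = 0.1894
  (39 − 35.320)²/35.320 = 0.3834
  (18 − 29.379)²/29.379 = 4.4073
  (45 − 37.301)²/37.301 = 1.5891
  (27 − 30.126)²/30.126 = 0.3244
  (33 − 25.058)²/25.058 = 2.5172
  (27 − 31.816)²/31.816 = 0.7290
χ² = 0.0074 + 0.3418 + 0.1894 + 0.3834 + 4.4073 + 1.5891 + 0.3244 + 2.5172 + 0.7290 = 10.49

10.49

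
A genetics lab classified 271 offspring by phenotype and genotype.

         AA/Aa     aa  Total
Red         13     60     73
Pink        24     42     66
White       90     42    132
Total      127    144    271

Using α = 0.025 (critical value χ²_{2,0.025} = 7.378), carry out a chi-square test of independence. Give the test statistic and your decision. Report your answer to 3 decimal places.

51.761; reject H₀

Grand total N = 271.
Expected counts (row total × column total / N):
  Red, AA/Aa: 73×127/271 = 34.2103
  Red, aa: 73×144/271 = 38.7897
  Pink, AA/Aa: 66×127/271 = 30.9299
  Pink, aa: 66×144/271 = 35.0701
  White, AA/Aa: 132×127/271 = 61.8598
  White, aa: 132×144/271 = 70.1402
Contributions (O − E)²/E:
  (13 − 34.2103)²/34.2103 = 13.1503
  (60 − 38.7897)²/38.7897 = 11.5978
  (24 − 30.9299)²/30.9299 = 1.5527
  (42 − 35.0701)²/35.0701 = 1.3694
  (90 − 61.8598)²/61.8598 = 12.8011
  (42 − 70.1402)²/70.1402 = 11.2898
χ² = 13.1503 + 11.5978 + 1.5527 + 1.3694 + 12.8011 + 11.2898 = 51.761
df = (3−1)(2−1) = 2. Since 51.761 > 7.378, reject the null hypothesis of independence at α = 0.025.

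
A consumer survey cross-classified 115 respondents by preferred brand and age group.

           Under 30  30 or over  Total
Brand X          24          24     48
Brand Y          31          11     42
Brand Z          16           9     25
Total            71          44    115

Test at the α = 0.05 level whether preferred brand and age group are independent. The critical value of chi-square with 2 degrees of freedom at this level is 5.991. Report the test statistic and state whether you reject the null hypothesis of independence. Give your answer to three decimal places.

Grand total N = 115.
Expected counts (row total × column total / N):
  Brand X, Under 30: 48×71/115 = 29.6348
  Brand X, 30 or over: 48×44/115 = 18.3652
  Brand Y, Under 30: 42×71/115 = 25.9304
  Brand Y, 30 or over: 42×44/115 = 16.0696
  Brand Z, Under 30: 25×71/115 = 15.4348
  Brand Z, 30 or over: 25×44/115 = 9.5652
Contributions (O − E)²/E:
  (24 − 29.6348)²/29.6348 = 1.0714
  (24 − 18.3652)²/18.3652 = 1.7289
  (31 − 25.9304)²/25.9304 = 0.9911
  (11 − 16.0696)²/16.0696 = 1.5993
  (16 − 15.4348)²/15.4348 = 0.0207
  (9 − 9.5652)²/9.5652 = 0.0334
χ² = 1.0714 + 1.7289 + 0.9911 + 1.5993 + 0.0207 + 0.0334 = 5.445
df = (3−1)(2−1) = 2. Since 5.445 < 5.991, fail to reject the null hypothesis of independence at α = 0.05.

5.445; fail to reject H₀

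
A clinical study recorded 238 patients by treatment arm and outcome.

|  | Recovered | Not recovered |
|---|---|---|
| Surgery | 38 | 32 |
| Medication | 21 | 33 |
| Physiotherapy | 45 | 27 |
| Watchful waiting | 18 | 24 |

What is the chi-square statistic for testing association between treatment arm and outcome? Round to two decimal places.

8.39

Row totals: 70, 54, 72, 42. Column totals: 122, 116. Grand total N = 238.
Expected counts (row total × column total / N):
  Surgery, Recovered: 70×122/238 = 35.8824
  Surgery, Not recovered: 70×116/238 = 34.1176
  Medication, Recovered: 54×122/238 = 27.6807
  Medication, Not recovered: 54×116/238 = 26.3193
  Physiotherapy, Recovered: 72×122/238 = 36.9076
  Physiotherapy, Not recovered: 72×116/238 = 35.0924
  Watchful waiting, Recovered: 42×122/238 = 21.5294
  Watchful waiting, Not recovered: 42×116/238 = 20.4706
Contributions (O − E)²/E:
  (38 − 35.8824)²/35.8824 = 0.1250
  (32 − 34.1176)²/34.1176 = 0.1314
  (21 − 27.6807)²/27.6807 = 1.6124
  (33 − 26.3193)²/26.3193 = 1.6958
  (45 − 36.9076)²/36.9076 = 1.7743
  (27 − 35.0924)²/35.0924 = 1.8661
  (18 − 21.5294)²/21.5294 = 0.5786
  (24 − 20.4706)²/20.4706 = 0.6085
χ² = 0.1250 + 0.1314 + 1.6124 + 1.6958 + 1.7743 + 1.8661 + 0.5786 + 0.6085 = 8.39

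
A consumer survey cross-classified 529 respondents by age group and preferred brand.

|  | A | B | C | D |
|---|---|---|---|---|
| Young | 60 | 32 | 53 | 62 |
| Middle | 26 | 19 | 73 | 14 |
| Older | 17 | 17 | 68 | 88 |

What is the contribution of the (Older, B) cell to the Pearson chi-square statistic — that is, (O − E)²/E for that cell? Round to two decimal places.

2.26

Row total (Older) = 190; column total (B) = 68; N = 529.
Expected count E = 190 × 68 / 529 = 24.4234.
Contribution = (O − E)²/E = (17 − 24.4234)² / 24.4234 = 2.26.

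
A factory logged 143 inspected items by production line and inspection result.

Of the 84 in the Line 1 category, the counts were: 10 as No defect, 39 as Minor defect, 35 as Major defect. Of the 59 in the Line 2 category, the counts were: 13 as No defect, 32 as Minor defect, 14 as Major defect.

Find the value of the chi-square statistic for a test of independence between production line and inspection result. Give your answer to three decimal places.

Row totals: 84, 59. Column totals: 23, 71, 49. Grand total N = 143.
Expected counts (row total × column total / N):
  Line 1, No defect: 84×23/143 = 13.5105
  Line 1, Minor defect: 84×71/143 = 41.7063
  Line 1, Major defect: 84×49/143 = 28.7832
  Line 2, No defect: 59×23/143 = 9.4895
  Line 2, Minor defect: 59×71/143 = 29.2937
  Line 2, Major defect: 59×49/143 = 20.2168
Contributions (O − E)²/E:
  (10 − 13.5105)²/13.5105 = 0.9122
  (39 − 41.7063)²/41.7063 = 0.1756
  (35 − 28.7832)²/28.7832 = 1.3427
  (13 − 9.4895)²/9.4895 = 1.2987
  (32 − 29.2937)²/29.2937 = 0.2500
  (14 − 20.2168)²/20.2168 = 1.9117
χ² = 0.9122 + 0.1756 + 1.3427 + 1.2987 + 0.2500 + 1.9117 = 5.891

5.891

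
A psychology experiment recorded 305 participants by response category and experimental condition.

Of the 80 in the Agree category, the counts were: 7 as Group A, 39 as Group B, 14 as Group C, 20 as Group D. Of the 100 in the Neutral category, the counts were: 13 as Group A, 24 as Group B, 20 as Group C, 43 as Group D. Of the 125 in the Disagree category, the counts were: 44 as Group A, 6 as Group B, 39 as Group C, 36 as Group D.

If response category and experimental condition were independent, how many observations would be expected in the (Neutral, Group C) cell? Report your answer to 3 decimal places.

Row total (Neutral) = 100; column total (Group C) = 73; grand total N = 305.
Expected count = (row total × column total) / N = 100 × 73 / 305 = 23.934.

23.934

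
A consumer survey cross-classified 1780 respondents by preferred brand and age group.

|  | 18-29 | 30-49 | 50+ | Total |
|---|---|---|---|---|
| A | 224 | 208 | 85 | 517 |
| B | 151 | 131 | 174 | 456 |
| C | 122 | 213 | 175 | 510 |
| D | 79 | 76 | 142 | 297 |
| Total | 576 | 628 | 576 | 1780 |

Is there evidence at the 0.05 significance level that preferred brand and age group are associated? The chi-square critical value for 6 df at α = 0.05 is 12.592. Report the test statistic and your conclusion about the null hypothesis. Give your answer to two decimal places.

Grand total N = 1780.
Expected counts (row total × column total / N):
  A, 18-29: 517×576/1780 = 167.299
  A, 30-49: 517×628/1780 = 182.402
  A, 50+: 517×576/1780 = 167.299
  B, 18-29: 456×576/1780 = 147.560
  B, 30-49: 456×628/1780 = 160.881
  B, 50+: 456×576/1780 = 147.560
  C, 18-29: 510×576/1780 = 165.034
  C, 30-49: 510×628/1780 = 179.933
  C, 50+: 510×576/1780 = 165.034
  D, 18-29: 297×576/1780 = 96.108
  D, 30-49: 297×628/1780 = 104.784
  D, 50+: 297×576/1780 = 96.108
Contributions (O − E)²/E:
  (224 − 167.299)²/167.299 = 19.2171
  (208 − 182.402)²/182.402 = 3.5924
  (85 − 167.299)²/167.299 = 40.4852
  (151 − 147.560)²/147.560 = 0.0802
  (131 − 160.881)²/160.881 = 5.5499
  (174 − 147.560)²/147.560 = 4.7376
  (122 − 165.034)²/165.034 = 11.2215
  (213 − 179.933)²/179.933 = 6.0769
  (175 − 165.034)²/165.034 = 0.6018
  (79 − 96.108)²/96.108 = 3.0454
  (76 − 104.784)²/104.784 = 7.9069
  (142 − 96.108)²/96.108 = 21.9136
χ² = 19.2171 + 3.5924 + 40.4852 + 0.0802 + 5.5499 + 4.7376 + 11.2215 + 6.0769 + 0.6018 + 3.0454 + 7.9069 + 21.9136 = 124.43
df = (4−1)(3−1) = 6. Since 124.43 > 12.592, reject the null hypothesis of independence at α = 0.05.

124.43; reject H₀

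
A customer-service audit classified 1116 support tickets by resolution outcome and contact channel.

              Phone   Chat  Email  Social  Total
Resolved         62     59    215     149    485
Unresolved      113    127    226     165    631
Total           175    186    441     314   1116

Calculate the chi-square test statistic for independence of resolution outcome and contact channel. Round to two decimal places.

22.09

Grand total N = 1116.
Expected counts (row total × column total / N):
  Resolved, Phone: 485×175/1116 = 76.053
  Resolved, Chat: 485×186/1116 = 80.833
  Resolved, Email: 485×441/1116 = 191.653
  Resolved, Social: 485×314/1116 = 136.461
  Unresolved, Phone: 631×175/1116 = 98.947
  Unresolved, Chat: 631×186/1116 = 105.167
  Unresolved, Email: 631×441/1116 = 249.347
  Unresolved, Social: 631×314/1116 = 177.539
Contributions (O − E)²/E:
  (62 − 76.053)²/76.053 = 2.5967
  (59 − 80.833)²/80.833 = 5.8971
  (215 − 191.653)²/191.653 = 2.8441
  (149 − 136.461)²/136.461 = 1.1522
  (113 − 98.947)²/98.947 = 1.9959
  (127 − 105.167)²/105.167 = 4.5326
  (226 − 249.347)²/249.347 = 2.1860
  (165 − 177.539)²/177.539 = 0.8856
χ² = 2.5967 + 5.8971 + 2.8441 + 1.1522 + 1.9959 + 4.5326 + 2.1860 + 0.8856 = 22.09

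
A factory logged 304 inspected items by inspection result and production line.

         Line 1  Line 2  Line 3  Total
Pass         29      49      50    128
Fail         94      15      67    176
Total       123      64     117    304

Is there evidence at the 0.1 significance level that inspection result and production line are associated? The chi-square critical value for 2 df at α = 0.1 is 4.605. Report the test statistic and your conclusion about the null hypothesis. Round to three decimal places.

48.513; reject H₀

Grand total N = 304.
Expected counts (row total × column total / N):
  Pass, Line 1: 128×123/304 = 51.7895
  Pass, Line 2: 128×64/304 = 26.9474
  Pass, Line 3: 128×117/304 = 49.2632
  Fail, Line 1: 176×123/304 = 71.2105
  Fail, Line 2: 176×64/304 = 37.0526
  Fail, Line 3: 176×117/304 = 67.7368
Contributions (O − E)²/E:
  (29 − 51.7895)²/51.7895 = 10.0283
  (49 − 26.9474)²/26.9474 = 18.0469
  (50 − 49.2632)²/49.2632 = 0.0110
  (94 − 71.2105)²/71.2105 = 7.2933
  (15 − 37.0526)²/37.0526 = 13.1250
  (67 − 67.7368)²/67.7368 = 0.0080
χ² = 10.0283 + 18.0469 + 0.0110 + 7.2933 + 13.1250 + 0.0080 = 48.513
df = (2−1)(3−1) = 2. Since 48.513 > 4.605, reject the null hypothesis of independence at α = 0.1.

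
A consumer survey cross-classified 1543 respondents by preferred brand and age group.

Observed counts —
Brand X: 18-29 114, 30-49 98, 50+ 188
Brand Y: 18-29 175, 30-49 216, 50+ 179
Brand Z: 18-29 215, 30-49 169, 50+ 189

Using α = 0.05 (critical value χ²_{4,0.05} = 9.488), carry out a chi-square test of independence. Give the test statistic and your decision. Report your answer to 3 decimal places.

39.580; reject H₀

Row totals: 400, 570, 573. Column totals: 504, 483, 556. Grand total N = 1543.
Expected counts (row total × column total / N):
  Brand X, 18-29: 400×504/1543 = 130.6546
  Brand X, 30-49: 400×483/1543 = 125.2106
  Brand X, 50+: 400×556/1543 = 144.1348
  Brand Y, 18-29: 570×504/1543 = 186.1828
  Brand Y, 30-49: 570×483/1543 = 178.4251
  Brand Y, 50+: 570×556/1543 = 205.3921
  Brand Z, 18-29: 573×504/1543 = 187.1627
  Brand Z, 30-49: 573×483/1543 = 179.3642
  Brand Z, 50+: 573×556/1543 = 206.4731
Contributions (O − E)²/E:
  (114 − 130.6546)²/130.6546 = 2.1230
  (98 − 125.2106)²/125.2106 = 5.9134
  (188 − 144.1348)²/144.1348 = 13.3497
  (175 − 186.1828)²/186.1828 = 0.6717
  (216 − 178.4251)²/178.4251 = 7.9130
  (179 − 205.3921)²/205.3921 = 3.3913
  (215 − 187.1627)²/187.1627 = 4.1403
  (169 − 179.3642)²/179.3642 = 0.5989
  (189 − 206.4731)²/206.4731 = 1.4787
χ² = 2.1230 + 5.9134 + 13.3497 + 0.6717 + 7.9130 + 3.3913 + 4.1403 + 0.5989 + 1.4787 = 39.580
df = (3−1)(3−1) = 4. Since 39.580 > 9.488, reject the null hypothesis of independence at α = 0.05.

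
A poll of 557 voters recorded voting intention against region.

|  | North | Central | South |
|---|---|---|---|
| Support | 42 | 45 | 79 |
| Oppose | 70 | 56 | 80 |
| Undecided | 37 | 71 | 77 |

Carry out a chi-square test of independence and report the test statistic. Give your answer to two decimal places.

14.05

Row totals: 166, 206, 185. Column totals: 149, 172, 236. Grand total N = 557.
Expected counts (row total × column total / N):
  Support, North: 166×149/557 = 44.406
  Support, Central: 166×172/557 = 51.260
  Support, South: 166×236/557 = 70.334
  Oppose, North: 206×149/557 = 55.106
  Oppose, Central: 206×172/557 = 63.612
  Oppose, South: 206×236/557 = 87.282
  Undecided, North: 185×149/557 = 49.488
  Undecided, Central: 185×172/557 = 57.127
  Undecided, South: 185×236/557 = 78.384
Contributions (O − E)²/E:
  (42 − 44.406)²/44.406 = 0.1304
  (45 − 51.260)²/51.260 = 0.7645
  (79 − 70.334)²/70.334 = 1.0678
  (70 − 55.106)²/55.106 = 4.0255
  (56 − 63.612)²/63.612 = 0.9109
  (80 − 87.282)²/87.282 = 0.6075
  (37 − 49.488)²/49.488 = 3.1513
  (71 − 57.127)²/57.127 = 3.3690
  (77 − 78.384)²/78.384 = 0.0244
χ² = 0.1304 + 0.7645 + 1.0678 + 4.0255 + 0.9109 + 0.6075 + 3.1513 + 3.3690 + 0.0244 = 14.05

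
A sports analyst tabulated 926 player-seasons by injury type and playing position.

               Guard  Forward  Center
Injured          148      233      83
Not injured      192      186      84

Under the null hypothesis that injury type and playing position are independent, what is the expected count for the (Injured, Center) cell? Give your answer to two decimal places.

83.68

Row total (Injured) = 464; column total (Center) = 167; grand total N = 926.
Expected count = (row total × column total) / N = 464 × 167 / 926 = 83.68.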